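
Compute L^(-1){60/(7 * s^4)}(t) 10 * t^3/7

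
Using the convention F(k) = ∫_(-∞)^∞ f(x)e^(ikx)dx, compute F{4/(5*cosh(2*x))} 2*pi/(5*cosh(pi*k/4))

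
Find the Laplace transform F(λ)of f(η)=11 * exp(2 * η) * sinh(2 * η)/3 22/(3 * λ * (λ - 4))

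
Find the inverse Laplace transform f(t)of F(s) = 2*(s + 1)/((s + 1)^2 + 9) 2*exp(-t)*cos(3*t)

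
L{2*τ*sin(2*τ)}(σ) 8*σ/(σ^2 + 4)^2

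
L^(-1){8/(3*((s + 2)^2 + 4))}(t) 4*exp(-2*t)*sin(2*t)/3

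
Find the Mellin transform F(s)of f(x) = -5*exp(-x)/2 -5*gamma(s)/2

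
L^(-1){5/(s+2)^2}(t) 5*t*exp(-2*t)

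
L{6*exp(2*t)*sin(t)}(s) 6/((s - 2)^2 + 1)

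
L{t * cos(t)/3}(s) (s^2-1)/(3 * (s^2 + 1)^2)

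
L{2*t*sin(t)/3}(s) 4*s/(3*(s^2 + 1)^2)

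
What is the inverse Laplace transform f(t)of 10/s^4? 5 * t^3/3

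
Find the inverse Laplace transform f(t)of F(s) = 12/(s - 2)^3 6*t^2*exp(2*t)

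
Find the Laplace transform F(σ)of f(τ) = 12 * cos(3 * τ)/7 12 * σ/(7 * (σ^2 + 9))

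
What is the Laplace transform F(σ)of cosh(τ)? σ/(σ^2 - 1)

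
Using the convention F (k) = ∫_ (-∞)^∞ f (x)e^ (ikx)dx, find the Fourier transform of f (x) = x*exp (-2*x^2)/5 sqrt (2)*I*sqrt (pi)*k*exp (-k^2/8)/40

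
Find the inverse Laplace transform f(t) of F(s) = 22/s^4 11*t^3/3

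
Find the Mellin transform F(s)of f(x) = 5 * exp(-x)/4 5 * gamma(s)/4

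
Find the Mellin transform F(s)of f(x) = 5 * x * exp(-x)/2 5 * gamma(s + 1)/2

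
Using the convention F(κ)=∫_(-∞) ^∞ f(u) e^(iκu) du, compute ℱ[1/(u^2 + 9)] pi * exp(-3 * Abs(κ) ) /3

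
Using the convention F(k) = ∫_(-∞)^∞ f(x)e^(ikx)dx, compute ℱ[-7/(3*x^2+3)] -7*pi*exp(-Abs(k))/3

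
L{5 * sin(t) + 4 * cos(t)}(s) 5/(s^2 + 1) + 4 * s/(s^2 + 1)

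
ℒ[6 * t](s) 6/s^2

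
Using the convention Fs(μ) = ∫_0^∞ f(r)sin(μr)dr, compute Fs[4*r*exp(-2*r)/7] 16*μ/(7*(μ^2 + 4)^2)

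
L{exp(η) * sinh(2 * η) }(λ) 2/((λ - 1) ^2-4) 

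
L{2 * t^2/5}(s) 4/(5 * s^3)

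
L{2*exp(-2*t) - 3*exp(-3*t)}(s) 2/(s + 2) - 3/(s + 3)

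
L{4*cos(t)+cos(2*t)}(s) s/(s^2+4)+4*s/(s^2+1)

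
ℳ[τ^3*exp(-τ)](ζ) gamma(ζ + 3)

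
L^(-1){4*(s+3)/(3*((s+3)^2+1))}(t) 4*exp(-3*t)*cos(t)/3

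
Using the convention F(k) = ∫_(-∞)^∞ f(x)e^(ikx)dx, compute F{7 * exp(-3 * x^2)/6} 7 * sqrt(3) * sqrt(pi) * exp(-k^2/12)/18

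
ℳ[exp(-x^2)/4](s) gamma(s/2)/8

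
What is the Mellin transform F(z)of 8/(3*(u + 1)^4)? 4*gamma(z)*gamma(4 - z)/9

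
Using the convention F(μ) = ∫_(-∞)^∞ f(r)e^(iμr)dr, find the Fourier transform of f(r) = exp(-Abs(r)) 2/(μ^2 + 1)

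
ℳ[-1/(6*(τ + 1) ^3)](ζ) -pi*(ζ - 2)*(ζ - 1) /(12*sin(pi*ζ) ) 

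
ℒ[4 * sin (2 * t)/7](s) 8/ (7 * (s^2 + 4))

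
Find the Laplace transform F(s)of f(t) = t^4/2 12/s^5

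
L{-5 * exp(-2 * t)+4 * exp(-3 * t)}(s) 4/(s+3)-5/(s+2)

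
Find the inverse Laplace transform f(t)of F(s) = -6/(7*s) -6/7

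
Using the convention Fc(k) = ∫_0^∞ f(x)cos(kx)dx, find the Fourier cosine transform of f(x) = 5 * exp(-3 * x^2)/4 5 * sqrt(3) * sqrt(pi) * exp(-k^2/12)/24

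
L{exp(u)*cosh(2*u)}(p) (p - 1)/((p - 1)^2 - 4)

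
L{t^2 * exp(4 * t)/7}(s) 2/(7 * (s - 4)^3)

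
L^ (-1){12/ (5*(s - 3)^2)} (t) 12*t*exp (3*t)/5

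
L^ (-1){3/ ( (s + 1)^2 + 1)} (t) 3*exp (-t)*sin (t)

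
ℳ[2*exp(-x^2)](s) gamma(s/2)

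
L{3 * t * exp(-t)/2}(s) 3/(2 * (s + 1)^2)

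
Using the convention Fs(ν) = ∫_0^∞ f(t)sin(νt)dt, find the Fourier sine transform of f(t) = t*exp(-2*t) 4*ν/(ν^2 + 4)^2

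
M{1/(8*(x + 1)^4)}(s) gamma(s)*gamma(4 - s)/48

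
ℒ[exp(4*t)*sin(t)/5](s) 1/(5*((s - 4)^2 + 1))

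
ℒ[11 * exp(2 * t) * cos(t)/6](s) 11 * (s - 2)/(6 * ((s - 2)^2 + 1))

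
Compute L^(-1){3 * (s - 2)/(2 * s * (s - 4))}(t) 3 * exp(2 * t) * cosh(2 * t)/2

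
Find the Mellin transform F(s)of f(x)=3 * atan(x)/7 -3 * pi * sec(pi * s/2)/(14 * s)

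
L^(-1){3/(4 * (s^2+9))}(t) sin(3 * t)/4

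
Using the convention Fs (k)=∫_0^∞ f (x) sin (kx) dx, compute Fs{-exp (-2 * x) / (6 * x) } -atan (k/2) /6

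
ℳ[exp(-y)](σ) gamma(σ)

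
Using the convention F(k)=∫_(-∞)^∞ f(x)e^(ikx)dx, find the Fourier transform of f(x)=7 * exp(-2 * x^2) 7 * sqrt(2) * sqrt(pi) * exp(-k^2/8)/2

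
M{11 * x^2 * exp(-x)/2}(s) 11 * gamma(s+2)/2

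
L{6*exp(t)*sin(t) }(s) 6/((s - 1) ^2+1) 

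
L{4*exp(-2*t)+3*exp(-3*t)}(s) 3/(s+3)+4/(s+2)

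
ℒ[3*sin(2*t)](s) 6/(s^2+4)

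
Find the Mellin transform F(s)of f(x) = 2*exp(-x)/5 2*gamma(s)/5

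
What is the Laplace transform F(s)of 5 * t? 5/s^2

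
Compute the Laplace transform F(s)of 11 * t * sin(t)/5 22 * s/(5 * (s^2 + 1)^2)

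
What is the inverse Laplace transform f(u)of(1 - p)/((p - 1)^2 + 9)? -exp(u)*cos(3*u)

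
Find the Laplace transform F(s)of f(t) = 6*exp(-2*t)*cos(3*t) 6*(s+2)/((s+2)^2+9)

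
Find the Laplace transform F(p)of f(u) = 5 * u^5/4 150/p^6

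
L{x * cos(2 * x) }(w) (w^2-4) /(w^2+4) ^2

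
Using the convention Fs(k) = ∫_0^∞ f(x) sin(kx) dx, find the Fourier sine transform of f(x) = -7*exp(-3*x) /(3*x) -7*atan(k/3) /3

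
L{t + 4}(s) 4/s + s^(-2) 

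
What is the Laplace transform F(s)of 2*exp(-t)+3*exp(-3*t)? 2/(s+1)+3/(s+3)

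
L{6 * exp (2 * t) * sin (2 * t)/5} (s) 12/ (5 * ( (s - 2)^2 + 4))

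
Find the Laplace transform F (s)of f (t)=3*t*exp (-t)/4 3/ (4*(s + 1)^2)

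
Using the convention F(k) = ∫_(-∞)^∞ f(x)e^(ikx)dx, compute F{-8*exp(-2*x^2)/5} -4*sqrt(2)*sqrt(pi)*exp(-k^2/8)/5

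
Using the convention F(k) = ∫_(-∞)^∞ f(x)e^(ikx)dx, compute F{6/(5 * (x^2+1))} 6 * pi * exp(-Abs(k))/5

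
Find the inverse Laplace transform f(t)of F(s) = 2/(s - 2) 2*exp(2*t)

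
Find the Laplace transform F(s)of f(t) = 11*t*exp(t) 11/(s - 1)^2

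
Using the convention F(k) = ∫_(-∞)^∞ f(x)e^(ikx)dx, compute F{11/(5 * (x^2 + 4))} 11 * pi * exp(-2 * Abs(k))/10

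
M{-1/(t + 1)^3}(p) -pi*(p - 2)*(p - 1)/(2*sin(pi*p))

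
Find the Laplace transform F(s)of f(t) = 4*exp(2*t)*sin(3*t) 12/((s - 2)^2 + 9)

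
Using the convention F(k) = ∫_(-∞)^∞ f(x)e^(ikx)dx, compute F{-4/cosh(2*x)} -2*pi/cosh(pi*k/4)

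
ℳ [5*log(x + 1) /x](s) -5*pi*csc(pi*s) /(s - 1) 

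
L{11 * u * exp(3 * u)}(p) 11/(p - 3)^2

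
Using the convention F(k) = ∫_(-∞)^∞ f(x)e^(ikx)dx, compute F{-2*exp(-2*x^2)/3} -sqrt(2)*sqrt(pi)*exp(-k^2/8)/3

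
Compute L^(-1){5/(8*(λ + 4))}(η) 5*exp(-4*η)/8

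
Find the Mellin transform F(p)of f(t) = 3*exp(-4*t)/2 3*gamma(p)/(2*2^(2*p))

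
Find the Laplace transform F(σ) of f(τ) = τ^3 6/σ^4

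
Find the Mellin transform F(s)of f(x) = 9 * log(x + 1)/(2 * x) -9 * pi * csc(pi * s)/(2 * s - 2)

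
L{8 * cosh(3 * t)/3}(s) 8 * s/(3 * (s^2-9))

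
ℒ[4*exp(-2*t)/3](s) 4/(3*(s + 2))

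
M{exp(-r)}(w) gamma(w)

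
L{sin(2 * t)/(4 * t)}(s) atan(2/s)/4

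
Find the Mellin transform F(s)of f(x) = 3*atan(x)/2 -3*pi*sec(pi*s/2)/(4*s)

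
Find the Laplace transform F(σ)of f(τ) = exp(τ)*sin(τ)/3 1/(3*((σ - 1)^2 + 1))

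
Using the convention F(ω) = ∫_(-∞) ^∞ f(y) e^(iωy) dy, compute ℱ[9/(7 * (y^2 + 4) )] 9 * pi * exp(-2 * Abs(ω) ) /14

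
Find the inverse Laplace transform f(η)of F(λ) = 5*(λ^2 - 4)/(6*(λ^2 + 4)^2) 5*η*cos(2*η)/6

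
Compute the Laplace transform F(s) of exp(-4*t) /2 1/(2*(s + 4) ) 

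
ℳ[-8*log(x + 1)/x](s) 8*pi*csc(pi*s)/(s - 1)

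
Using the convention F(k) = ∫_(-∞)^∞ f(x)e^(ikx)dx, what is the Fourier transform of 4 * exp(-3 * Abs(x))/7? 24/(7 * (k^2 + 9))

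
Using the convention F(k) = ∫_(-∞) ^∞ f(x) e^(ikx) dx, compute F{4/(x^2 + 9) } 4*pi*exp(-3*Abs(k) ) /3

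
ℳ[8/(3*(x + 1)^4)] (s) 4*gamma(s)*gamma(4 - s)/9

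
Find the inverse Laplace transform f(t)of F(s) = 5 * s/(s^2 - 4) 5 * cosh(2 * t)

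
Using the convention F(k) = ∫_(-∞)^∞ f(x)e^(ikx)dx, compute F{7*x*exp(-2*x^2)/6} 7*sqrt(2)*I*sqrt(pi)*k*exp(-k^2/8)/48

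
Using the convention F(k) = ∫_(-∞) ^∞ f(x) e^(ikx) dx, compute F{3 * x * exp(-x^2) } 3 * I * sqrt(pi) * k * exp(-k^2/4) /2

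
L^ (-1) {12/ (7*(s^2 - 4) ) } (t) 6*sinh (2*t) /7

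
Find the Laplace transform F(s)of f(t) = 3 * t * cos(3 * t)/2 3 * (s^2 - 9)/(2 * (s^2 + 9)^2)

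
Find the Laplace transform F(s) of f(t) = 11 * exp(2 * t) 11/(s - 2) 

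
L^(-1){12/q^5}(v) v^4/2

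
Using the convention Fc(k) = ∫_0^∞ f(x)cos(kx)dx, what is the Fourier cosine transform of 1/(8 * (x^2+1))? pi * exp(-k)/16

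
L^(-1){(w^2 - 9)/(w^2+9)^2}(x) x*cos(3*x)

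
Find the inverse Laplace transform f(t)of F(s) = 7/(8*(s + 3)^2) 7*t*exp(-3*t)/8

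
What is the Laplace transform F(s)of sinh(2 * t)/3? 2/(3 * (s^2 - 4))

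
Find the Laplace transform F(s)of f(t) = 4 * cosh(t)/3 4 * s/(3 * (s^2 - 1))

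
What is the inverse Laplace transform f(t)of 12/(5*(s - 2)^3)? 6*t^2*exp(2*t)/5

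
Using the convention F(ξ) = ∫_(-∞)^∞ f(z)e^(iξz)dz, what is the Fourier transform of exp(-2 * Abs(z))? 4/(ξ^2 + 4)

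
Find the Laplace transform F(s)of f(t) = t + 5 s^(-2) + 5/s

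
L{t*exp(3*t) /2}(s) 1/(2*(s - 3) ^2) 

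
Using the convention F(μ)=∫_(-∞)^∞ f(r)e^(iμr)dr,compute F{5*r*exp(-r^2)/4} 5*I*sqrt(pi)*μ*exp(-μ^2/4)/8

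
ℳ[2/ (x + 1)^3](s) gamma (s)*gamma (3 - s)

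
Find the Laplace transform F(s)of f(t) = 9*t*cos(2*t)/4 9*(s^2 - 4)/(4*(s^2 + 4)^2)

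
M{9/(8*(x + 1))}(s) 9*pi*csc(pi*s)/8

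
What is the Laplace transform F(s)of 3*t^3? 18/s^4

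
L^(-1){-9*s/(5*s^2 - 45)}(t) -9*cosh(3*t)/5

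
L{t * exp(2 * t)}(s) (s - 2)^(-2)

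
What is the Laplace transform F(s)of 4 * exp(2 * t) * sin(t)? 4/((s - 2)^2 + 1)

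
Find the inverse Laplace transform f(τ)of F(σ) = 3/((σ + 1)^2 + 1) 3 * exp(-τ) * sin(τ)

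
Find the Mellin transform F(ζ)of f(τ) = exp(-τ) gamma(ζ)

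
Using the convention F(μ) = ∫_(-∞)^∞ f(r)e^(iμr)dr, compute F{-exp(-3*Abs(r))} -6/(μ^2 + 9)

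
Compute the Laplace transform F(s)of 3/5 3/(5 * s)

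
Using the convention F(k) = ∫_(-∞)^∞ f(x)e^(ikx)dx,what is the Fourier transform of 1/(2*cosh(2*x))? pi/(4*cosh(pi*k/4))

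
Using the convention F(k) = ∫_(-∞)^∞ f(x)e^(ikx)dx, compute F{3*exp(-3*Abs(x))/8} 9/(4*(k^2 + 9))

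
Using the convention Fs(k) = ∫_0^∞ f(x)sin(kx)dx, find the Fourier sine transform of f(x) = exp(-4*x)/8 k/(8*(k^2 + 16))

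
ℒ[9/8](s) 9/(8 * s)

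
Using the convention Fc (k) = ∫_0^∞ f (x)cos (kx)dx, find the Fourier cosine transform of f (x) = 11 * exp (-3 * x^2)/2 11 * sqrt (3) * sqrt (pi) * exp (-k^2/12)/12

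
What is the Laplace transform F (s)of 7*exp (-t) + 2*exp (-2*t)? 7/ (s + 1) + 2/ (s + 2)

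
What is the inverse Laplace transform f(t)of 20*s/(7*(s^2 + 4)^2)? 5*t*sin(2*t)/7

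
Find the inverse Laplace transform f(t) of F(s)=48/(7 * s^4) 8 * t^3/7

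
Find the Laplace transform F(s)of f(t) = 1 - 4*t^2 1/s - 8/s^3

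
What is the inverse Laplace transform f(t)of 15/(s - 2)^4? 5*t^3*exp(2*t)/2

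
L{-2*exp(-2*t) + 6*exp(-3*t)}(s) 6/(s + 3)-2/(s + 2)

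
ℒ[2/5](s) 2/(5 * s)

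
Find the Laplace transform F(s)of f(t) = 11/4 11/(4 * s)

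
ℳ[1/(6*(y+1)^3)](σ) pi*(σ - 2)*(σ - 1)/(12*sin(pi*σ))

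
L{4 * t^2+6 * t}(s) 6/s^2+8/s^3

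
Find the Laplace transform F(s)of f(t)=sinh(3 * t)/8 3/(8 * (s^2 - 9))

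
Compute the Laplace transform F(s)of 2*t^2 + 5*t 5/s^2 + 4/s^3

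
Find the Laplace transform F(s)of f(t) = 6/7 6/(7*s)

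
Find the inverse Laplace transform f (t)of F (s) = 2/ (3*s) 2/3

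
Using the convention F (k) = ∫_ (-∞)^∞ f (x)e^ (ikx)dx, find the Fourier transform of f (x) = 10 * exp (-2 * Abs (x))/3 40/ (3 * (k^2+4))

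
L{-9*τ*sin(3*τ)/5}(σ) -54*σ/(5*(σ^2 + 9)^2)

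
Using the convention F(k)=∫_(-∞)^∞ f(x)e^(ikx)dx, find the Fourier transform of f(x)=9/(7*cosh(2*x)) 9*pi/(14*cosh(pi*k/4))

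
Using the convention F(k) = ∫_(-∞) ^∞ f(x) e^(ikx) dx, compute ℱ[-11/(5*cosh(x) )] -11*pi/(5*cosh(pi*k/2) ) 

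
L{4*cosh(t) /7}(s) 4*s/(7*(s^2 - 1) ) 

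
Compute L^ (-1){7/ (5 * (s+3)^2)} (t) 7 * t * exp (-3 * t)/5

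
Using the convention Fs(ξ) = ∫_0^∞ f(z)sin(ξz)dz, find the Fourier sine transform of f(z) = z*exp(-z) 2*ξ/(ξ^2 + 1)^2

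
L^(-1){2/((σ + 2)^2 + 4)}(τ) exp(-2*τ)*sin(2*τ)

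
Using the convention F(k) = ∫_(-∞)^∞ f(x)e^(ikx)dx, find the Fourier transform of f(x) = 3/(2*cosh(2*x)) 3*pi/(4*cosh(pi*k/4))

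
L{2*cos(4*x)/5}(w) 2*w/(5*(w^2+16))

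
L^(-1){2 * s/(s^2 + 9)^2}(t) t * sin(3 * t)/3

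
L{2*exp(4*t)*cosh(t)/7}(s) 2*(s - 4)/(7*((s - 4)^2 - 1))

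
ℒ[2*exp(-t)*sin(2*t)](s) 4/((s + 1)^2 + 4)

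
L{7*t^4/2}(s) 84/s^5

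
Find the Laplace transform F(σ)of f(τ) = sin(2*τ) 2/(σ^2 + 4)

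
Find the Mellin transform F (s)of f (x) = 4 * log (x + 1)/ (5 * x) -4 * pi * csc (pi * s)/ (5 * s - 5)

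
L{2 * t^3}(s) 12/s^4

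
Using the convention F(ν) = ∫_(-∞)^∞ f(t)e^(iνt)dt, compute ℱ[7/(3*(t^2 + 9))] 7*pi*exp(-3*Abs(ν))/9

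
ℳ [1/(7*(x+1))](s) pi*csc(pi*s)/7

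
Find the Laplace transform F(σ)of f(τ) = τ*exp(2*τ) (σ - 2)^(-2)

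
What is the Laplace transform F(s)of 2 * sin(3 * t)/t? 2 * atan(3/s)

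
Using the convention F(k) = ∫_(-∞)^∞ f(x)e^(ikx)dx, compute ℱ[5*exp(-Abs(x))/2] 5/(k^2 + 1)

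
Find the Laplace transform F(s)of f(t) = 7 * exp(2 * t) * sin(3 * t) 21/((s - 2)^2 + 9)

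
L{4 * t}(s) 4/s^2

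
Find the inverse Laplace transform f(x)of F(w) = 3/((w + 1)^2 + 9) exp(-x)*sin(3*x)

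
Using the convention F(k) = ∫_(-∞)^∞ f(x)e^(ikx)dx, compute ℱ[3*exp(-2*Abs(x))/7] 12/(7*(k^2 + 4))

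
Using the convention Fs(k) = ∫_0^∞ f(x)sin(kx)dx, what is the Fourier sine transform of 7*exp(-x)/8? 7*k/(8*(k^2 + 1))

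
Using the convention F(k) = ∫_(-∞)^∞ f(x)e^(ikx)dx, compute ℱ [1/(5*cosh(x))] pi/(5*cosh(pi*k/2))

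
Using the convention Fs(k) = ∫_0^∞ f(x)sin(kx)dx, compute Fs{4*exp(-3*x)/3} 4*k/(3*(k^2 + 9))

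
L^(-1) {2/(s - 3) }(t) 2*exp(3*t) 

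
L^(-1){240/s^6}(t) 2*t^5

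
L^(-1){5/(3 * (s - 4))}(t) 5 * exp(4 * t)/3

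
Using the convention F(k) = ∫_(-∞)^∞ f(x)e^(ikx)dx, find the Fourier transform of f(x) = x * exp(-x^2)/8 I * sqrt(pi) * k * exp(-k^2/4)/16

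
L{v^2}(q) 2/q^3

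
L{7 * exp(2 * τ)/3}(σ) 7/(3 * (σ - 2))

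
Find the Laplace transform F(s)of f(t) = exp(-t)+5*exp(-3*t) 1/(s+1)+5/(s+3)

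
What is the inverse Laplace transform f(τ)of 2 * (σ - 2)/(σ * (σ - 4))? 2 * exp(2 * τ) * cosh(2 * τ)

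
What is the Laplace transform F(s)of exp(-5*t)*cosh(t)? (s + 5)/((s + 5)^2 - 1)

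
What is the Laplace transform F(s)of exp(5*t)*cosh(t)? (s - 5)/((s - 5)^2 - 1)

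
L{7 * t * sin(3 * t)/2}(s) 21 * s/(s^2+9)^2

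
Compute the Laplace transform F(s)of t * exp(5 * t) (s - 5)^(-2)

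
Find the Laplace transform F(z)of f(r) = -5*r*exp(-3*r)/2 -5/(2*(z + 3)^2)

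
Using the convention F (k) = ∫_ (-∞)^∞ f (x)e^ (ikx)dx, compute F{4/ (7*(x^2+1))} 4*pi*exp (-Abs (k))/7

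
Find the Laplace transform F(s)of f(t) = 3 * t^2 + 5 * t 5/s^2 + 6/s^3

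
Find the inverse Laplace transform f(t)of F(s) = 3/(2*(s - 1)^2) 3*t*exp(t)/2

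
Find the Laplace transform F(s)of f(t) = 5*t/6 5/(6*s^2)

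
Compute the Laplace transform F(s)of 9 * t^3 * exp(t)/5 54/(5 * (s - 1)^4)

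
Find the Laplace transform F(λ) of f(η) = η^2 2/λ^3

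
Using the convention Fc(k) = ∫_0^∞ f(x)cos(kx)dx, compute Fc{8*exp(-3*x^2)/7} 4*sqrt(3)*sqrt(pi)*exp(-k^2/12)/21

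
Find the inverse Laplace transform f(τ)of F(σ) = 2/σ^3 τ^2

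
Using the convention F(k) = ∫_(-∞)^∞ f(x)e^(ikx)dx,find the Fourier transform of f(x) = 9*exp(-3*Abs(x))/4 27/(2*(k^2+9))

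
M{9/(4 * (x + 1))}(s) 9 * pi * csc(pi * s)/4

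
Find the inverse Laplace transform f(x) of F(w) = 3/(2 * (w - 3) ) 3 * exp(3 * x) /2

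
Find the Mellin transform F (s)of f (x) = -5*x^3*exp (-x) -5*gamma (s + 3)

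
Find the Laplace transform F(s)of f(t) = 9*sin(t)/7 9/(7*(s^2 + 1))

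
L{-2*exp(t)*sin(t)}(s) -2/((s - 1)^2 + 1)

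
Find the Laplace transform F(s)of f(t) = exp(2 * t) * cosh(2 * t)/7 (s - 2)/(7 * s * (s - 4))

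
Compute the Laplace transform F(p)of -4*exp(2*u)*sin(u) -4/((p - 2)^2 + 1)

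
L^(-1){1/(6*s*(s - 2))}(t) exp(t)*sinh(t)/6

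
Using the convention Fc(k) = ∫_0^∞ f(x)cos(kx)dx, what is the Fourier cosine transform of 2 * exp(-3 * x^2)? sqrt(3) * sqrt(pi) * exp(-k^2/12)/3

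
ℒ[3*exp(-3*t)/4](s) 3/(4*(s + 3))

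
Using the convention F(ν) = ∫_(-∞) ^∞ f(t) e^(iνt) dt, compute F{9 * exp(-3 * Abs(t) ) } 54/(ν^2+9) 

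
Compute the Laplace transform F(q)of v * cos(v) (q^2 - 1)/(q^2 + 1)^2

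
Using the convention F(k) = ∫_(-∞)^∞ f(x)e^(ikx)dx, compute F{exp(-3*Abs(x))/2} 3/(k^2 + 9)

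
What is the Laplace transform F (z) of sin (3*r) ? 3/ (z^2+9) 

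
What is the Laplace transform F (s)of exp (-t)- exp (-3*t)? 1/ (s+1)-1/ (s+3)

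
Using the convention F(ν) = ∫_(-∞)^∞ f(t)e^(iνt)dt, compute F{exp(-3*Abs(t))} 6/(ν^2 + 9)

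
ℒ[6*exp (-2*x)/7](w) 6/ (7*(w+2))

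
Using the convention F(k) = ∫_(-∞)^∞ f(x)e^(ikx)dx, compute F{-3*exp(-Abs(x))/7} -6/(7*k^2 + 7)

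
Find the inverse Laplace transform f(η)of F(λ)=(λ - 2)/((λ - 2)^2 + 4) exp(2*η)*cos(2*η)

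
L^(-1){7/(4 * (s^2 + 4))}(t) 7 * sin(2 * t)/8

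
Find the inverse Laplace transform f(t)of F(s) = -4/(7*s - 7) -4*exp(t)/7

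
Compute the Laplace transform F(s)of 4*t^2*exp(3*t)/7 8/(7*(s - 3)^3)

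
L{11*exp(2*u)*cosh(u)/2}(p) 11*(p - 2)/(2*((p - 2)^2 - 1))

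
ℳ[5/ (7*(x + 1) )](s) 5*pi*csc (pi*s) /7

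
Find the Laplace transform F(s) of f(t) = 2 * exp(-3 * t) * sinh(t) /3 2/(3 * ((s + 3) ^2-1) ) 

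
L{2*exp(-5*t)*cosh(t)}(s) 2*(s+5)/((s+5)^2 - 1)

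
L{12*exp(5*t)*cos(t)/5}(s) 12*(s - 5)/(5*((s - 5)^2 + 1))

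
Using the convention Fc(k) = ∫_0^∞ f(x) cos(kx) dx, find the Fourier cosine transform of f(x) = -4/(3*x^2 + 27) -2*pi*exp(-3*k) /9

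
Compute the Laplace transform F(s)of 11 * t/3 11/(3 * s^2)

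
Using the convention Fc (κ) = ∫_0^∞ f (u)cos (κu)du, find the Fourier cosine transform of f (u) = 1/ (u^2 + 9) pi*exp (-3*κ)/6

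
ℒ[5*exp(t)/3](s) 5/(3*(s - 1))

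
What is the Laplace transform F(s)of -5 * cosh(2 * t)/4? -5 * s/(4 * s^2 - 16)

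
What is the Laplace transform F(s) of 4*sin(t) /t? 4*atan(1/s) 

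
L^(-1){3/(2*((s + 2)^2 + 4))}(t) 3*exp(-2*t)*sin(2*t)/4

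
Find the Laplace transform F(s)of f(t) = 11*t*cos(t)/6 11*(s^2 - 1)/(6*(s^2 + 1)^2)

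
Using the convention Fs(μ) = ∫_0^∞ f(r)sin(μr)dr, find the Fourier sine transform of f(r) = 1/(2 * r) pi/4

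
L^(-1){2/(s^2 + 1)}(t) 2 * sin(t)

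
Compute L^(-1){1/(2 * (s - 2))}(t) exp(2 * t)/2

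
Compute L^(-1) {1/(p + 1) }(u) exp(-u) 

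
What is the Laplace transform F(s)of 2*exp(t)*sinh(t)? 2/(s*(s - 2))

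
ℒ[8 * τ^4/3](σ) 64/σ^5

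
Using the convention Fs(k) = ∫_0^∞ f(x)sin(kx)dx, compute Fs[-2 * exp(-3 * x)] -2 * k/(k^2 + 9)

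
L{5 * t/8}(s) 5/(8 * s^2)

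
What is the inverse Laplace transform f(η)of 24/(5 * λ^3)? 12 * η^2/5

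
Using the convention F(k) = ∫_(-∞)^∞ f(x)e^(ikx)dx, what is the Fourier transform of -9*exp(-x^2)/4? -9*sqrt(pi)*exp(-k^2/4)/4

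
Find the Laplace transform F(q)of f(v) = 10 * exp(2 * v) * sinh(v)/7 10/(7 * ((q - 2)^2 - 1))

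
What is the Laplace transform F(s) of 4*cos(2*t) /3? 4*s/(3*(s^2 + 4) ) 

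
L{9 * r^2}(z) 18/z^3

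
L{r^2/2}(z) z^(-3)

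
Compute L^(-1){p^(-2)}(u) u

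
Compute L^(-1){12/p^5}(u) u^4/2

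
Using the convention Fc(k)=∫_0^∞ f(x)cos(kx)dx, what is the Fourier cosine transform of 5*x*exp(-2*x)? 5*(4 - k^2)/(k^2 + 4)^2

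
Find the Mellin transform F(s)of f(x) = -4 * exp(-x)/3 -4 * gamma(s)/3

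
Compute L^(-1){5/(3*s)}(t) 5/3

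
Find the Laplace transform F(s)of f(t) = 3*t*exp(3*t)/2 3/(2*(s - 3)^2)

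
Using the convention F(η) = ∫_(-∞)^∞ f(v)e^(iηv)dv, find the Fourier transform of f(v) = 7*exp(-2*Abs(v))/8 7/(2*(η^2 + 4))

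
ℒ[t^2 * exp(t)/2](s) (s - 1)^(-3)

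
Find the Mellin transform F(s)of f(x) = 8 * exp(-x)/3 8 * gamma(s)/3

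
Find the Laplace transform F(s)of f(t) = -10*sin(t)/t -10*atan(1/s)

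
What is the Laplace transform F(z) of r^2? 2/z^3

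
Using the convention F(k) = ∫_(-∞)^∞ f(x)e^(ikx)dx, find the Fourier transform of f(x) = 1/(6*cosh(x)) pi/(6*cosh(pi*k/2))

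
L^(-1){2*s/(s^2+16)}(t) 2*cos(4*t)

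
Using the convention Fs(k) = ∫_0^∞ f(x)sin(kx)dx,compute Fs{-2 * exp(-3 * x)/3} -2 * k/(3 * k^2+27)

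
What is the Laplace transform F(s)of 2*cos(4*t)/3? 2*s/(3*(s^2 + 16))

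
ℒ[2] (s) 2/s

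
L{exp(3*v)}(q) 1/(q - 3)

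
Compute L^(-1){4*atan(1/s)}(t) 4*sin(t)/t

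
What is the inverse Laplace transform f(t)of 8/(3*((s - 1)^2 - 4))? 4*exp(t)*sinh(2*t)/3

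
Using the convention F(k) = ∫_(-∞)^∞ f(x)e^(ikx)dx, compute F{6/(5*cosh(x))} 6*pi/(5*cosh(pi*k/2))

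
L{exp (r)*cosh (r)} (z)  (z - 1)/ (z*(z - 2))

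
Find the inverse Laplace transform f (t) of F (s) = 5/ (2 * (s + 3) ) 5 * exp (-3 * t) /2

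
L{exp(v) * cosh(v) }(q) (q - 1) /(q * (q - 2) ) 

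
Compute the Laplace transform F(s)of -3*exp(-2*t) -3/(s + 2)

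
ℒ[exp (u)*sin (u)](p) 1/ ( (p - 1)^2 + 1)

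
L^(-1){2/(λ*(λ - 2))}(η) 2*exp(η)*sinh(η)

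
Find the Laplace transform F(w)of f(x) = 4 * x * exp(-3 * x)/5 4/(5 * (w + 3)^2)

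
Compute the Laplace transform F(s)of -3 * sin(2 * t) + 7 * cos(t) 7 * s/(s^2 + 1)-6/(s^2 + 4)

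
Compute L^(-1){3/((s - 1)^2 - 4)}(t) 3*exp(t)*sinh(2*t)/2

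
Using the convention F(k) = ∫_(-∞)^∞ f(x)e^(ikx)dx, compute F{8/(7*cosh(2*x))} 4*pi/(7*cosh(pi*k/4))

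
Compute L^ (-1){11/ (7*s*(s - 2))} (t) 11*exp (t)*sinh (t)/7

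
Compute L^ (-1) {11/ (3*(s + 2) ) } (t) 11*exp (-2*t) /3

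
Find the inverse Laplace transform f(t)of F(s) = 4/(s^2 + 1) 4*sin(t)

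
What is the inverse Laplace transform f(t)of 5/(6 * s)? 5/6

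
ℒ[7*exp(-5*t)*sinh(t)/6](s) 7/(6*((s + 5)^2-1))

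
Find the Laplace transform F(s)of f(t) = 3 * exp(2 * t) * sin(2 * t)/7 6/(7 * ((s - 2)^2 + 4))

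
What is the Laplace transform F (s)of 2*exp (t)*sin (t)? 2/ ( (s - 1)^2 + 1)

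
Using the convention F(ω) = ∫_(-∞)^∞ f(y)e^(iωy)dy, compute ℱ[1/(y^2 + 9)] pi*exp(-3*Abs(ω))/3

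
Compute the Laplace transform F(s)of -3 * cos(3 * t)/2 -3 * s/(2 * s^2+18)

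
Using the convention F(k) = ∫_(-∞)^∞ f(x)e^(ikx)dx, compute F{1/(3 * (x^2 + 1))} pi * exp(-Abs(k))/3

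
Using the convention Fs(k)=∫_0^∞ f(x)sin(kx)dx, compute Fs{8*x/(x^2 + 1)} 4*pi*exp(-k)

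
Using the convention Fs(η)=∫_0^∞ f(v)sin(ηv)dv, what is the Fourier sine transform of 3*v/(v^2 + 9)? 3*pi*exp(-3*η)/2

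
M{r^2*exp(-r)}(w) gamma(w + 2)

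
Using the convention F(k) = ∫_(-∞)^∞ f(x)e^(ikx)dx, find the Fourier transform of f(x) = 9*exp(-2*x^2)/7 9*sqrt(2)*sqrt(pi)*exp(-k^2/8)/14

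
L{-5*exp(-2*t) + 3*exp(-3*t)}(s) 3/(s + 3) - 5/(s + 2)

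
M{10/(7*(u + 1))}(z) 10*pi*csc(pi*z)/7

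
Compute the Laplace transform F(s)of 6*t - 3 6/s^2 - 3/s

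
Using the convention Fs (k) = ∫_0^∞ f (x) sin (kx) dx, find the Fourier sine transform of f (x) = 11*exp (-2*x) 11*k/ (k^2 + 4) 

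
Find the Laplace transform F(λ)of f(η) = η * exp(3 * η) (λ - 3)^(-2)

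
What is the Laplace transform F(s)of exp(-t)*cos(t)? (s + 1)/((s + 1)^2 + 1)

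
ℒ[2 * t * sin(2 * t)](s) 8 * s/(s^2+4)^2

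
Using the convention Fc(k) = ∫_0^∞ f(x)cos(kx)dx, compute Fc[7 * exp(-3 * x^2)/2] 7 * sqrt(3) * sqrt(pi) * exp(-k^2/12)/12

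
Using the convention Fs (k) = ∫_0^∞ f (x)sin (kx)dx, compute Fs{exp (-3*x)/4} k/ (4*(k^2 + 9))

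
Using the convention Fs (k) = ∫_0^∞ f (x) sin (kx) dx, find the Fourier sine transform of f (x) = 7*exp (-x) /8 7*k/ (8*(k^2 + 1) ) 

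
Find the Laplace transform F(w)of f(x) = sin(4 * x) 4/(w^2+16)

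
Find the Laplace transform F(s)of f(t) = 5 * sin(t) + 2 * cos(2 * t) 5/(s^2 + 1) + 2 * s/(s^2 + 4)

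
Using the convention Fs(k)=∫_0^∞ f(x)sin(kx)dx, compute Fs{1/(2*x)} pi/4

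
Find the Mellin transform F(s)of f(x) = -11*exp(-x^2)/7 -11*gamma(s/2)/14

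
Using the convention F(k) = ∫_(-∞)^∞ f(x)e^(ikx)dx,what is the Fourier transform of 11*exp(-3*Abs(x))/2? 33/(k^2+9)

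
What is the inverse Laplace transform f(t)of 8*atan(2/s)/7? 8*sin(2*t)/(7*t)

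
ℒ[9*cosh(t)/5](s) 9*s/(5*(s^2 - 1))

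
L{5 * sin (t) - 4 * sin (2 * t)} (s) 5/ (s^2+1) - 8/ (s^2+4)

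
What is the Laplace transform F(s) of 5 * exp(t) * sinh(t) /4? 5/(4 * s * (s - 2) ) 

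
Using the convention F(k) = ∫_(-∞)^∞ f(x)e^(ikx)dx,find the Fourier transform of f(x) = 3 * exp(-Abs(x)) 6/(k^2 + 1)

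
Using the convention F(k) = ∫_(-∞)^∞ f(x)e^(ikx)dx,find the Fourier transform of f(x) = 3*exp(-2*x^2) 3*sqrt(2)*sqrt(pi)*exp(-k^2/8)/2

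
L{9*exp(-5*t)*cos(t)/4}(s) 9*(s + 5)/(4*((s + 5)^2 + 1))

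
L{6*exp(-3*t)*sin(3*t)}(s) 18/((s + 3)^2 + 9)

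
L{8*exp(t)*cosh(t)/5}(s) 8*(s - 1)/(5*s*(s - 2))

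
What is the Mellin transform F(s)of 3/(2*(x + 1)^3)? 3*pi*(s - 2)*(s - 1)/(4*sin(pi*s))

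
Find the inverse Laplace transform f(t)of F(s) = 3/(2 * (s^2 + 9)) sin(3 * t)/2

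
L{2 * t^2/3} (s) 4/ (3 * s^3)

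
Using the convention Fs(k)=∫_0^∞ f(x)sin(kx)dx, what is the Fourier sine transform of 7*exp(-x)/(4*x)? 7*atan(k)/4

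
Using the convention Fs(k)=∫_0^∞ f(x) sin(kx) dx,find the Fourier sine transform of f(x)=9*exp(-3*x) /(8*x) 9*atan(k/3) /8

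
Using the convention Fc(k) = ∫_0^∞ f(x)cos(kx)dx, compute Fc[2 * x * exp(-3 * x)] 2 * (9 - k^2)/(k^2 + 9)^2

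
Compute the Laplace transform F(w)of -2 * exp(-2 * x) -2/(w+2)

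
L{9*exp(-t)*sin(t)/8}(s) 9/(8*((s + 1)^2 + 1))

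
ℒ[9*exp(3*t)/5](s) 9/(5*(s - 3))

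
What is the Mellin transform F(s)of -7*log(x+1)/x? 7*pi*csc(pi*s)/(s - 1)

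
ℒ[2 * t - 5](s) 2/s^2 - 5/s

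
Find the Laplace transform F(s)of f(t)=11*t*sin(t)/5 22*s/(5*(s^2 + 1)^2)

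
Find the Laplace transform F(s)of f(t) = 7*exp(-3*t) 7/(s + 3)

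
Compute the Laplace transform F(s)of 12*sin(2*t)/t 12*atan(2/s)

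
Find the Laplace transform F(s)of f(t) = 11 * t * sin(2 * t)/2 22 * s/(s^2 + 4)^2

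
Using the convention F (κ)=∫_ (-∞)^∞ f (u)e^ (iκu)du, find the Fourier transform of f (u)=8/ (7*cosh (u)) 8*pi/ (7*cosh (pi*κ/2))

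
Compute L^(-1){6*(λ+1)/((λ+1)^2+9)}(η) 6*exp(-η)*cos(3*η)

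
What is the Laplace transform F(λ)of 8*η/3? 8/(3*λ^2)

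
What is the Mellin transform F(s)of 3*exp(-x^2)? 3*gamma(s/2)/2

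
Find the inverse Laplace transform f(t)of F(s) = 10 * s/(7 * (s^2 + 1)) 10 * cos(t)/7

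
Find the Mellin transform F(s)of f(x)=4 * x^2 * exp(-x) 4 * gamma(s + 2)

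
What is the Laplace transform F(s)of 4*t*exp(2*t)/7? 4/(7*(s - 2)^2)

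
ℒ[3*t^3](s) 18/s^4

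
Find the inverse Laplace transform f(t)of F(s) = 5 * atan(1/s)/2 5 * sin(t)/(2 * t)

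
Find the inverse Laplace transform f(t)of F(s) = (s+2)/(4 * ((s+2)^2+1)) exp(-2 * t) * cos(t)/4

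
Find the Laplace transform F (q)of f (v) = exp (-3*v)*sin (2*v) 2/ ( (q+3)^2+4)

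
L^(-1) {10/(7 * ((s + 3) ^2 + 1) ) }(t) 10 * exp(-3 * t) * sin(t) /7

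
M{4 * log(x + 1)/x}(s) -4 * pi * csc(pi * s)/(s - 1)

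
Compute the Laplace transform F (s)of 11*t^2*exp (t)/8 11/ (4*(s - 1)^3)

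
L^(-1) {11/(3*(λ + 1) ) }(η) 11*exp(-η) /3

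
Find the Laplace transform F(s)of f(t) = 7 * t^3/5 42/(5 * s^4)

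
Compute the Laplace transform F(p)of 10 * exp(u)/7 10/(7 * (p - 1))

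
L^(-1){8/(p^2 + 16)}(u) 2 * sin(4 * u)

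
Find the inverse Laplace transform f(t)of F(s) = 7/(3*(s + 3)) 7*exp(-3*t)/3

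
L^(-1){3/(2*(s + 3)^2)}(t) 3*t*exp(-3*t)/2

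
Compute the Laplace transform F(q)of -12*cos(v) -12*q/(q^2 + 1)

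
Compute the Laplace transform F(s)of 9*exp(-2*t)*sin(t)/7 9/(7*((s + 2)^2 + 1))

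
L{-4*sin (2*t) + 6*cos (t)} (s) 6*s/ (s^2 + 1) - 8/ (s^2 + 4)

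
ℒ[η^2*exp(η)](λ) 2/(λ - 1) ^3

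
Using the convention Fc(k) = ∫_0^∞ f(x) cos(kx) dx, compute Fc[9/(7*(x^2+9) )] 3*pi*exp(-3*k) /14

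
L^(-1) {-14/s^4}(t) -7*t^3/3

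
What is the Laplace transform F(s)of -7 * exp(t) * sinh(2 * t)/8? -7/(4 * (s - 1)^2-16)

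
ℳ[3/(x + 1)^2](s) -3*pi*(s - 1)/sin(pi*s)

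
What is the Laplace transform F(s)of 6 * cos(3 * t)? 6 * s/(s^2 + 9)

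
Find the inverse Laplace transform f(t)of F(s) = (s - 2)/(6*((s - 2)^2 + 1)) exp(2*t)*cos(t)/6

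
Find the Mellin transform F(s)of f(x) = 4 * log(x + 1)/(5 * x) -4 * pi * csc(pi * s)/(5 * s - 5)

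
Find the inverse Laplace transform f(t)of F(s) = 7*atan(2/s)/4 7*sin(2*t)/(4*t)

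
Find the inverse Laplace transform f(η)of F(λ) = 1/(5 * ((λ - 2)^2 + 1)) exp(2 * η) * sin(η)/5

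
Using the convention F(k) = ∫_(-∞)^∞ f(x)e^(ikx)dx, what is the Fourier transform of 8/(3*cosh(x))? 8*pi/(3*cosh(pi*k/2))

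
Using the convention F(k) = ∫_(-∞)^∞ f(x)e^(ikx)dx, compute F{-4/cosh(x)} -4*pi/cosh(pi*k/2)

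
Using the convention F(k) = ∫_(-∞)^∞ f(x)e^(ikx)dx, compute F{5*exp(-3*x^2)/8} 5*sqrt(3)*sqrt(pi)*exp(-k^2/12)/24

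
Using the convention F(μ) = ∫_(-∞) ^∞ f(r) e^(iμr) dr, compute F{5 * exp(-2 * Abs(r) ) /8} 5/(2 * (μ^2+4) ) 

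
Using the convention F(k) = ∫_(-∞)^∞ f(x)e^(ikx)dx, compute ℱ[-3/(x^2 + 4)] -3*pi*exp(-2*Abs(k))/2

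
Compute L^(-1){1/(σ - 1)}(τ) exp(τ)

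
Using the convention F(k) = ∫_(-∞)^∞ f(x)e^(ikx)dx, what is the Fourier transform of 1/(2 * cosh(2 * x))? pi/(4 * cosh(pi * k/4))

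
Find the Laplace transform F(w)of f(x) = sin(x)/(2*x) atan(1/w)/2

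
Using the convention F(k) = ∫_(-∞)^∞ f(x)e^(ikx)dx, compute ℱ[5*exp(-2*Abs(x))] 20/(k^2+4)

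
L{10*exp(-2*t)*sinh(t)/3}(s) 10/(3*((s + 2)^2-1))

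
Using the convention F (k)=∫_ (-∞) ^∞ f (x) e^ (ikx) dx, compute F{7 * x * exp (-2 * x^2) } 7 * sqrt (2) * I * sqrt (pi) * k * exp (-k^2/8) /8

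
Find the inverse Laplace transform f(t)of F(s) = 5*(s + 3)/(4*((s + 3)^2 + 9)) 5*exp(-3*t)*cos(3*t)/4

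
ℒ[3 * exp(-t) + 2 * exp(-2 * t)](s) 3/(s + 1) + 2/(s + 2)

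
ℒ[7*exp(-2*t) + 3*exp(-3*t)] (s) 7/(s + 2) + 3/(s + 3)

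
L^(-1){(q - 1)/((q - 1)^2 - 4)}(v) exp(v) * cosh(2 * v)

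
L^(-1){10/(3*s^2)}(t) 10*t/3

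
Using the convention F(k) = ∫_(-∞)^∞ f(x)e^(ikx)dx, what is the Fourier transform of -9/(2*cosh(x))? -9*pi/(2*cosh(pi*k/2))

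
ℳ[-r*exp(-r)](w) -gamma(w + 1)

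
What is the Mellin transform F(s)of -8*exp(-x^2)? -4*gamma(s/2)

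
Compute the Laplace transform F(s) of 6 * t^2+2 12/s^3+2/s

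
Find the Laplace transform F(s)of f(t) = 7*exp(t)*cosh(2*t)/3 7*(s - 1)/(3*((s - 1)^2 - 4))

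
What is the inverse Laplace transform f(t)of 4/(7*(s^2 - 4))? 2*sinh(2*t)/7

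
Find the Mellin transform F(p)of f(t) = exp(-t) gamma(p)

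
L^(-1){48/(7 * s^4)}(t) 8 * t^3/7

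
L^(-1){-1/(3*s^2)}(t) -t/3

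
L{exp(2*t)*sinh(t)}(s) 1/((s - 2)^2 - 1)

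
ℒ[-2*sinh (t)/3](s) -2/ (3*s^2 - 3)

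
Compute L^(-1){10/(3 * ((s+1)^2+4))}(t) 5 * exp(-t) * sin(2 * t)/3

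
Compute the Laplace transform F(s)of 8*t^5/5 192/s^6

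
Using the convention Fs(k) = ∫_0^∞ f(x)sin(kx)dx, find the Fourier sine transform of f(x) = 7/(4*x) 7*pi/8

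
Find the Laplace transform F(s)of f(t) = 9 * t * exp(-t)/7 9/(7 * (s+1)^2)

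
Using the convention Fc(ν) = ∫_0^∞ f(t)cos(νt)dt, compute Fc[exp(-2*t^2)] sqrt(2)*sqrt(pi)*exp(-ν^2/8)/4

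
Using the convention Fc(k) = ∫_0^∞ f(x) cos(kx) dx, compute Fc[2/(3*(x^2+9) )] pi*exp(-3*k) /9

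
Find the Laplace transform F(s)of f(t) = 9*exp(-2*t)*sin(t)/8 9/(8*((s + 2)^2 + 1))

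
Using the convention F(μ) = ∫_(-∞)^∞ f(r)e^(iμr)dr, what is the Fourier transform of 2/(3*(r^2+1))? 2*pi*exp(-Abs(μ))/3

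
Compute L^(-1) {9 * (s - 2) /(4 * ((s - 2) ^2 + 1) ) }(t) 9 * exp(2 * t) * cos(t) /4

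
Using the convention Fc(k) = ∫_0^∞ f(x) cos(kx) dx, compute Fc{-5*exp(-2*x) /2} -5/(k^2 + 4) 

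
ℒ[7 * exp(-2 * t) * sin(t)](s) 7/((s + 2)^2 + 1)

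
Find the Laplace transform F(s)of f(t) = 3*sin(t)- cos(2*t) 3/(s^2 + 1)- s/(s^2 + 4)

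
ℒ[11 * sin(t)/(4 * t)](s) 11 * atan(1/s)/4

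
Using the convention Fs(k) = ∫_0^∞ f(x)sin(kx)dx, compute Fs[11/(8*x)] 11*pi/16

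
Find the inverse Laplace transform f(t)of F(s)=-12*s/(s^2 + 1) -12*cos(t)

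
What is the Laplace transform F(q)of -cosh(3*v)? -q/(q^2 - 9)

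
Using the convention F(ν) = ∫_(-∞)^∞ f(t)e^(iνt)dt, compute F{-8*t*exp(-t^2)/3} -4*I*sqrt(pi)*ν*exp(-ν^2/4)/3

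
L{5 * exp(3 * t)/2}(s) 5/(2 * (s - 3))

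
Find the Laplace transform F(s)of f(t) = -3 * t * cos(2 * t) 3 * (4 - s^2)/(s^2 + 4)^2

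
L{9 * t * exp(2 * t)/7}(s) 9/(7 * (s - 2)^2)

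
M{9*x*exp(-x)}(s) 9*gamma(s + 1)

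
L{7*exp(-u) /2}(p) 7/(2*(p+1) ) 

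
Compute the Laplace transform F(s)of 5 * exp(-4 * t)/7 5/(7 * (s + 4))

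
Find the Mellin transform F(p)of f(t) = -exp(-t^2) -gamma(p/2)/2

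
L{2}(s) 2/s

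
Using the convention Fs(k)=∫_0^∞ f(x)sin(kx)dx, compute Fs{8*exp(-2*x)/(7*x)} 8*atan(k/2)/7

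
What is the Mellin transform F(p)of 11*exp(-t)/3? 11*gamma(p)/3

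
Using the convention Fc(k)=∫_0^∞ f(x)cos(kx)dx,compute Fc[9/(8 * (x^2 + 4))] 9 * pi * exp(-2 * k)/32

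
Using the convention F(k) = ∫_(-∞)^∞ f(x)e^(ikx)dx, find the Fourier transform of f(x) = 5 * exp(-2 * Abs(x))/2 10/(k^2 + 4)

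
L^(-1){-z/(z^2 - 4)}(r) -cosh(2*r)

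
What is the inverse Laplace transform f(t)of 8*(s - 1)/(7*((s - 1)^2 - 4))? 8*exp(t)*cosh(2*t)/7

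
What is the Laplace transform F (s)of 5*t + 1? 5/s^2 + 1/s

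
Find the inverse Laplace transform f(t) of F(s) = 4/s 4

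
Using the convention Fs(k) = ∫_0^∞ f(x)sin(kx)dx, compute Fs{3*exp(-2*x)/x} 3*atan(k/2)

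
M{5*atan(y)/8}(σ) -5*pi*sec(pi*σ/2)/(16*σ)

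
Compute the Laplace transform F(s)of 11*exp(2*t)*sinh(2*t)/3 22/(3*s*(s - 4))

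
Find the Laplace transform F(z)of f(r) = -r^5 -120/z^6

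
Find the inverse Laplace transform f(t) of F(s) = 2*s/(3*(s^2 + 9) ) 2*cos(3*t) /3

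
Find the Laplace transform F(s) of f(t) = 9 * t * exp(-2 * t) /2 9/(2 * (s + 2) ^2) 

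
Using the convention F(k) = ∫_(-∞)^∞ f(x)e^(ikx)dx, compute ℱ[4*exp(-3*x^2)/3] 4*sqrt(3)*sqrt(pi)*exp(-k^2/12)/9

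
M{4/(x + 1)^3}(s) 2*pi*(s - 2)*(s - 1)/sin(pi*s)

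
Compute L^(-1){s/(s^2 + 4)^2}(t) t * sin(2 * t)/4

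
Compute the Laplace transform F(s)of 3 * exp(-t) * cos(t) 3 * (s + 1)/((s + 1)^2 + 1)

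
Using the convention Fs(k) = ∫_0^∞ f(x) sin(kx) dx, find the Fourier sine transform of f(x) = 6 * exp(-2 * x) 6 * k/(k^2+4) 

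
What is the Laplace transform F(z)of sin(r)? 1/(z^2 + 1)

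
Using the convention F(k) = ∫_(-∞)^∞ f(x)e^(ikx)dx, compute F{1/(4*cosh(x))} pi/(4*cosh(pi*k/2))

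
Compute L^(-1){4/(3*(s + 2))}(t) 4*exp(-2*t)/3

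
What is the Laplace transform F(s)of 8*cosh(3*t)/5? 8*s/(5*(s^2 - 9))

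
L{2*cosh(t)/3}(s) 2*s/(3*(s^2-1))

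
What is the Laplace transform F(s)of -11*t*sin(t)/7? -22*s/(7*(s^2+1)^2)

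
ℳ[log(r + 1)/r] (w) -pi*csc(pi*w)/(w - 1)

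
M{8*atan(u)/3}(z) -4*pi*sec(pi*z/2)/(3*z)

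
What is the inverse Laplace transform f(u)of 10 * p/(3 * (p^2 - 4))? 10 * cosh(2 * u)/3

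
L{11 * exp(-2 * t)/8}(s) 11/(8 * (s + 2))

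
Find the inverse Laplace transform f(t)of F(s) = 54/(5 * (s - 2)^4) 9 * t^3 * exp(2 * t)/5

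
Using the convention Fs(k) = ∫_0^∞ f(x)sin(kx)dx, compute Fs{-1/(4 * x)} -pi/8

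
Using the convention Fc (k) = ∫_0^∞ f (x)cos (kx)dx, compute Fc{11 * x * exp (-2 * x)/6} 11 * (4 - k^2)/ (6 * (k^2 + 4)^2)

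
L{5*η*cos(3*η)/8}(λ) 5*(λ^2 - 9)/(8*(λ^2 + 9)^2)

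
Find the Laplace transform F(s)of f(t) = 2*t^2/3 4/(3*s^3)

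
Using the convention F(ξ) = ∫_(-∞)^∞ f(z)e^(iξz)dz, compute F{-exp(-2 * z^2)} -sqrt(2) * sqrt(pi) * exp(-ξ^2/8)/2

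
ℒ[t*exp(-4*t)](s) (s + 4)^(-2)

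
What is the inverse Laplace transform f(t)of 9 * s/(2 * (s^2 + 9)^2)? 3 * t * sin(3 * t)/4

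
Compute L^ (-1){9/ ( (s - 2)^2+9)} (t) 3*exp (2*t)*sin (3*t)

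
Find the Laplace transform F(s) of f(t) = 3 3/s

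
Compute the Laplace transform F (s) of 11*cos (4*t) 11*s/ (s^2+16) 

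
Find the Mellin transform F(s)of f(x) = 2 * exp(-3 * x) 2 * gamma(s)/3^s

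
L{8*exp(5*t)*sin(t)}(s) 8/((s - 5)^2 + 1)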